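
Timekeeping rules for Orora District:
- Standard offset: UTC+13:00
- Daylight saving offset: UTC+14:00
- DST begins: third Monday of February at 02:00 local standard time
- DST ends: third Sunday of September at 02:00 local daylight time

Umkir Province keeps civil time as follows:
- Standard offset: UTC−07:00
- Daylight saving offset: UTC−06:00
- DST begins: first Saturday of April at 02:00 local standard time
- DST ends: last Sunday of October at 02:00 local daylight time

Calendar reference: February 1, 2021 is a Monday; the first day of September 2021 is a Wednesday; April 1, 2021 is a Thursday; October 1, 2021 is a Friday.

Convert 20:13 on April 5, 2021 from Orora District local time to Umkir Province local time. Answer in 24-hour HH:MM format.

00:13

1 February 2021 is a Monday, so the first Monday is February 1 and the third is February 15.
1 September 2021 is a Wednesday, so the first Sunday is September 5 and the third is September 19.
April 5, 2021 lies within the daylight-saving period (15 February – 19 September), so Orora District is on daylight time, UTC+14:00.
20:13 Orora District − 14h = 06:13 UTC.
1 April 2021 is a Thursday, so the first Saturday is April 3.
1 October 2021 is a Friday, so Sundays fall on 3, 10, 17, 24, 31; the last is October 31.
At the standard offset (UTC−07:00), 06:13 UTC − 7h = 23:13 Umkir Province standard time (rolling into the previous day, 4 April 2021).
The standard-time date in Umkir Province, April 4, 2021, falls between 3 April and 31 October, so daylight saving is in effect and Umkir Province is at UTC−06:00.
06:13 UTC − 6h = 00:13 Umkir Province.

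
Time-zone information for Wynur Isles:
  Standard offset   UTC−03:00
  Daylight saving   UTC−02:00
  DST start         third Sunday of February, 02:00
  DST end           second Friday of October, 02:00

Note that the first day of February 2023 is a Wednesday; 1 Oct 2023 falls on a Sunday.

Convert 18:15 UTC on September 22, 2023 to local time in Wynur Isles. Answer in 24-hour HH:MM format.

16:15

1 February 2023 is a Wednesday, so the first Sunday is February 5 and the third is February 19.
1 October 2023 is a Sunday, so the first Friday is October 6 and the second is October 13.
At the standard offset (UTC−03:00), 18:15 UTC − 3h = 15:15 Wynur Isles standard time.
Daylight saving runs 19 February – 13 October; the standard-time date in Wynur Isles, September 22, 2023, is inside that window, so Wynur Isles is at UTC−02:00.
18:15 UTC − 2h = 16:15 local.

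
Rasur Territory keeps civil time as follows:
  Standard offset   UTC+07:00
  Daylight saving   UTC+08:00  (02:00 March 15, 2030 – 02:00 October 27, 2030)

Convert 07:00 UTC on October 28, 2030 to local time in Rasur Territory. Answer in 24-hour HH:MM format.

At the standard offset (UTC+07:00), 07:00 UTC + 7h = 14:00 Rasur Territory standard time.
The standard-time date in Rasur Territory, October 28, 2030, does not fall between 15 March and 27 October, so daylight saving is not in effect and Rasur Territory is at UTC+07:00.
07:00 UTC + 7h = 14:00 local.

14:00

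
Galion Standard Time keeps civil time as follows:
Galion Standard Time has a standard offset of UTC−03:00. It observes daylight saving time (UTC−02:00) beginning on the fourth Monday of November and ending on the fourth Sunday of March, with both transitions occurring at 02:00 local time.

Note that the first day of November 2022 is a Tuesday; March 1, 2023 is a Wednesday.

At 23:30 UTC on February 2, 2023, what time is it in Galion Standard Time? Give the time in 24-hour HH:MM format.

1 November 2022 is a Tuesday, so the first Monday is November 7 and the fourth is November 28.
1 March 2023 is a Wednesday, so the first Sunday is March 5 and the fourth is March 26.
At the standard offset (UTC−03:00), 23:30 UTC − 3h = 20:30 Galion Standard Time standard time.
Daylight saving runs 28 November 2022 – 26 March 2023; the standard-time date in Galion Standard Time, February 2, 2023, is inside that window, so Galion Standard Time is at UTC−02:00.
23:30 UTC − 2h = 21:30 local.

21:30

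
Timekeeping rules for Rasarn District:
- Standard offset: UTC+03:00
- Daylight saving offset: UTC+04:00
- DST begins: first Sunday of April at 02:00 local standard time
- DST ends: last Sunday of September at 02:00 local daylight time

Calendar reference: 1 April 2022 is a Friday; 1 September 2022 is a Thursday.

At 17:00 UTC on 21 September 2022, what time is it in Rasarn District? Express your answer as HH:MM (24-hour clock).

21:00

1 April 2022 is a Friday, so the first Sunday is April 3.
1 September 2022 is a Thursday, so Sundays fall on 4, 11, 18, 25; the last is September 25.
At the standard offset (UTC+03:00), 17:00 UTC + 3h = 20:00 Rasarn District standard time.
The standard-time date in Rasarn District, 21 September 2022, falls between 3 April and 25 September, so daylight saving is in effect and Rasarn District is at UTC+04:00.
17:00 UTC + 4h = 21:00 local.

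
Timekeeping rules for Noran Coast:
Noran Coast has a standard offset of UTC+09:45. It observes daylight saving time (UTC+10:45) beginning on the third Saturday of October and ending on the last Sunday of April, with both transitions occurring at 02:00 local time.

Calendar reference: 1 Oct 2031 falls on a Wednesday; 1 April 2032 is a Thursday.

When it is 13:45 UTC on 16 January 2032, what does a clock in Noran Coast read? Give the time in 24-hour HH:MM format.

00:30

1 October 2031 is a Wednesday, so the first Saturday is October 4 and the third is October 18.
1 April 2032 is a Thursday, so Sundays fall on 4, 11, 18, 25; the last is April 25.
At the standard offset (UTC+09:45), 13:45 UTC + 9h45m = 23:30 Noran Coast standard time.
The standard-time date in Noran Coast, 16 January 2032, lies within the daylight-saving period (18 October 2031 – 25 April 2032), so Noran Coast is on daylight time, UTC+10:45.
13:45 UTC + 10h45m = 00:30 local (rolling into the next day, 17 January 2032).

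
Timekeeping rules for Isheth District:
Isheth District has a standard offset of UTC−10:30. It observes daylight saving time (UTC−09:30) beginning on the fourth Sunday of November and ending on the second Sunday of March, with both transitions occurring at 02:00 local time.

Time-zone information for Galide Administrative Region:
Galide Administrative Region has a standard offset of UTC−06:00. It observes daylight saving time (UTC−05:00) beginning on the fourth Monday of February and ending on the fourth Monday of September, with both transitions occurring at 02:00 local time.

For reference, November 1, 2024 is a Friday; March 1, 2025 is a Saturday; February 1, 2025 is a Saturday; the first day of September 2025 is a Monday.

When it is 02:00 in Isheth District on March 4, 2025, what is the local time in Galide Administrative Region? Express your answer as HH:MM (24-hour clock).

06:30

1 November 2024 is a Friday, so the first Sunday is November 3 and the fourth is November 24.
1 March 2025 is a Saturday, so the first Sunday is March 2 and the second is March 9.
Daylight saving runs 24 November 2024 – 9 March 2025; March 4, 2025 is inside that window, so Isheth District is at UTC−09:30.
02:00 Isheth District + 9h30m = 11:30 UTC.
1 February 2025 is a Saturday, so the first Monday is February 3 and the fourth is February 24.
1 September 2025 is a Monday, so the first Monday is September 1 and the fourth is September 22.
At the standard offset (UTC−06:00), 11:30 UTC − 6h = 05:30 Galide Administrative Region standard time.
The standard-time date in Galide Administrative Region, March 4, 2025, lies within the daylight-saving period (24 February – 22 September), so Galide Administrative Region is on daylight time, UTC−05:00.
11:30 UTC − 5h = 06:30 Galide Administrative Region.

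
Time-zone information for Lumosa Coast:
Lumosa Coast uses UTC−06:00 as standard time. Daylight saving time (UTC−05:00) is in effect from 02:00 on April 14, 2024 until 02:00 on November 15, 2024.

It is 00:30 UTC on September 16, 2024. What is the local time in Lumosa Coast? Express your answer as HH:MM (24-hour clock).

19:30

At the standard offset (UTC−06:00), 00:30 UTC − 6h = 18:30 Lumosa Coast standard time (rolling into the previous day, 15 September 2024).
The standard-time date in Lumosa Coast, September 15, 2024, falls between 14 April and 15 November, so daylight saving is in effect and Lumosa Coast is at UTC−05:00.
00:30 UTC − 5h = 19:30 local (rolling into the previous day, 15 September 2024).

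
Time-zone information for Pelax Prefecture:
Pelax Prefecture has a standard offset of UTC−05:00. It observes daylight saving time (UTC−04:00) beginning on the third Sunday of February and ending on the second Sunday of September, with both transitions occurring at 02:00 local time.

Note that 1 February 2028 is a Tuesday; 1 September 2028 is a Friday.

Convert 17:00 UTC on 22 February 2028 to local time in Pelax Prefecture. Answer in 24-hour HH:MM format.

13:00

1 February 2028 is a Tuesday, so the first Sunday is February 6 and the third is February 20.
1 September 2028 is a Friday, so the first Sunday is September 3 and the second is September 10.
At the standard offset (UTC−05:00), 17:00 UTC − 5h = 12:00 Pelax Prefecture standard time.
The standard-time date in Pelax Prefecture, 22 February 2028, falls between 20 February and 10 September, so daylight saving is in effect and Pelax Prefecture is at UTC−04:00.
17:00 UTC − 4h = 13:00 local.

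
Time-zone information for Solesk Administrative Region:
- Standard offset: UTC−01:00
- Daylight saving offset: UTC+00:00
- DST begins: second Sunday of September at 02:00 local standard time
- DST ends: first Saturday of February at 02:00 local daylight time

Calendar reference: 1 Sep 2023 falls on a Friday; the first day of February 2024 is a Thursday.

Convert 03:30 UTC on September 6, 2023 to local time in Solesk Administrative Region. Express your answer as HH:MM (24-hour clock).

1 September 2023 is a Friday, so the first Sunday is September 3 and the second is September 10.
1 February 2024 is a Thursday, so the first Saturday is February 3.
At the standard offset (UTC−01:00), 03:30 UTC − 1h = 02:30 Solesk Administrative Region standard time.
Daylight saving runs 10 September 2023 – 3 February 2024; the standard-time date in Solesk Administrative Region, September 6, 2023, is outside that window, so Solesk Administrative Region is on standard time at UTC−01:00.
03:30 UTC − 1h = 02:30 local.

02:30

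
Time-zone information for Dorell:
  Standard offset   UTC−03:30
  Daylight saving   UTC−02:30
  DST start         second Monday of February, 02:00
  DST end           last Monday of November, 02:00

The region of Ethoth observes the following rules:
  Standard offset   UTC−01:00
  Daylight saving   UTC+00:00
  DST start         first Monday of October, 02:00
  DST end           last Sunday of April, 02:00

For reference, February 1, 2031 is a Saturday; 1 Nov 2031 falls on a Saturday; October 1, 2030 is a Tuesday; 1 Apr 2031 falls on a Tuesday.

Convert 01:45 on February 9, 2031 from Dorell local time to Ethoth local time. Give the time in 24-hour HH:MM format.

1 February 2031 is a Saturday, so the first Monday is February 3 and the second is February 10.
1 November 2031 is a Saturday, so Mondays fall on 3, 10, 17, 24; the last is November 24.
February 9, 2031 is outside the daylight-saving period (10 February – 24 November), so Dorell is on standard time, UTC−03:30.
01:45 Dorell + 3h30m = 05:15 UTC.
1 October 2030 is a Tuesday, so the first Monday is October 7.
1 April 2031 is a Tuesday, so Sundays fall on 6, 13, 20, 27; the last is April 27.
At the standard offset (UTC−01:00), 05:15 UTC − 1h = 04:15 Ethoth standard time.
The standard-time date in Ethoth, February 9, 2031, falls between 7 October 2030 and 27 April 2031, so daylight saving is in effect and Ethoth is at UTC+00:00.
05:15 UTC + 0h = 05:15 Ethoth.

05:15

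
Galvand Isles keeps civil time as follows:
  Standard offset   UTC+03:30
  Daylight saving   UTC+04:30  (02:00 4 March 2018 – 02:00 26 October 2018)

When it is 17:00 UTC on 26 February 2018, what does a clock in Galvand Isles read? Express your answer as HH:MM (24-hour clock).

At the standard offset (UTC+03:30), 17:00 UTC + 3h30m = 20:30 Galvand Isles standard time.
Daylight saving runs 4 March – 26 October; the standard-time date in Galvand Isles, 26 February 2018, is outside that window, so Galvand Isles is on standard time at UTC+03:30.
17:00 UTC + 3h30m = 20:30 local.

20:30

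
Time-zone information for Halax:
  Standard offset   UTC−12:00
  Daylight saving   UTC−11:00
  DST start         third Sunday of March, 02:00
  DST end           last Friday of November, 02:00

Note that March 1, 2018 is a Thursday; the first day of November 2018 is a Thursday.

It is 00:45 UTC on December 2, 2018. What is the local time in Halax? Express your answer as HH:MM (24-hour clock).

1 March 2018 is a Thursday, so the first Sunday is March 4 and the third is March 18.
1 November 2018 is a Thursday, so Fridays fall on 2, 9, 16, 23, 30; the last is November 30.
At the standard offset (UTC−12:00), 00:45 UTC − 12h = 12:45 Halax standard time (rolling into the previous day, 1 December 2018).
Daylight saving runs 18 March – 30 November; the standard-time date in Halax, December 1, 2018, is outside that window, so Halax is on standard time at UTC−12:00.
00:45 UTC − 12h = 12:45 local (rolling into the previous day, 1 December 2018).

12:45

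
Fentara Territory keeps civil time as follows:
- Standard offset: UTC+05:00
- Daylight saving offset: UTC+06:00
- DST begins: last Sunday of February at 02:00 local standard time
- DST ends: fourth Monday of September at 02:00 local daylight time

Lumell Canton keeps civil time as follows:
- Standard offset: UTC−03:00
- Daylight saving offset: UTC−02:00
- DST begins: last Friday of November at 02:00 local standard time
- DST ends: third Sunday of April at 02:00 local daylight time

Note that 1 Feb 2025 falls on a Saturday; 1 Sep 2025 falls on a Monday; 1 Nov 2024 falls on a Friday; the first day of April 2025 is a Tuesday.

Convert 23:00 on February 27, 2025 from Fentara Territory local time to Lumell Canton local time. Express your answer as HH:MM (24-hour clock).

15:00

1 February 2025 is a Saturday, so Sundays fall on 2, 9, 16, 23; the last is February 23.
1 September 2025 is a Monday, so the first Monday is September 1 and the fourth is September 22.
February 27, 2025 falls between 23 February and 22 September, so daylight saving is in effect and Fentara Territory is at UTC+06:00.
23:00 Fentara Territory − 6h = 17:00 UTC.
1 November 2024 is a Friday, so Fridays fall on 1, 8, 15, 22, 29; the last is November 29.
1 April 2025 is a Tuesday, so the first Sunday is April 6 and the third is April 20.
At the standard offset (UTC−03:00), 17:00 UTC − 3h = 14:00 Lumell Canton standard time.
The standard-time date in Lumell Canton, February 27, 2025, falls between 29 November 2024 and 20 April 2025, so daylight saving is in effect and Lumell Canton is at UTC−02:00.
17:00 UTC − 2h = 15:00 Lumell Canton.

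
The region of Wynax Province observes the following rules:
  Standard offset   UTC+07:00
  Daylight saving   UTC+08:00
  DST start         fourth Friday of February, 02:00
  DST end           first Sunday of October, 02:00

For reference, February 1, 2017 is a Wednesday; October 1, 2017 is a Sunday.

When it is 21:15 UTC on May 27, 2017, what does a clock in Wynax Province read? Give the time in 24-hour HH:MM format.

05:15

1 February 2017 is a Wednesday, so the first Friday is February 3 and the fourth is February 24.
1 October 2017 is a Sunday, so the first Sunday is October 1.
At the standard offset (UTC+07:00), 21:15 UTC + 7h = 04:15 Wynax Province standard time (rolling into the next day, 28 May 2017).
The standard-time date in Wynax Province, May 28, 2017, falls between 24 February and 1 October, so daylight saving is in effect and Wynax Province is at UTC+08:00.
21:15 UTC + 8h = 05:15 local (rolling into the next day, 28 May 2017).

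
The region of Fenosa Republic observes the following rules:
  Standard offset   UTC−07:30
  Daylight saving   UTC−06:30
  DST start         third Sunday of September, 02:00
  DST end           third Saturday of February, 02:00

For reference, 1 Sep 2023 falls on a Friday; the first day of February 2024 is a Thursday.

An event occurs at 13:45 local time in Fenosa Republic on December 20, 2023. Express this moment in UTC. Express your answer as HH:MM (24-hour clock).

1 September 2023 is a Friday, so the first Sunday is September 3 and the third is September 17.
1 February 2024 is a Thursday, so the first Saturday is February 3 and the third is February 17.
December 20, 2023 lies within the daylight-saving period (17 September 2023 – 17 February 2024), so Fenosa Republic is on daylight time, UTC−06:30.
13:45 local + 6h30m = 20:15 UTC.

20:15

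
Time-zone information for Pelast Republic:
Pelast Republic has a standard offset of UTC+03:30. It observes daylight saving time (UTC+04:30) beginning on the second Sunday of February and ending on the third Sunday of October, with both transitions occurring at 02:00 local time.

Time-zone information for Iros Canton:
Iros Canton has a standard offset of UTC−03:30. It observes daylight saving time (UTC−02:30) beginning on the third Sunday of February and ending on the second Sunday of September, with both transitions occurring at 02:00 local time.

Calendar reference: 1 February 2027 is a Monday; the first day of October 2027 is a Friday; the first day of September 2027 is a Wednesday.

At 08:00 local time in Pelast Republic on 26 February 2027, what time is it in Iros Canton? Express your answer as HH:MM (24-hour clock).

01:00

1 February 2027 is a Monday, so the first Sunday is February 7 and the second is February 14.
1 October 2027 is a Friday, so the first Sunday is October 3 and the third is October 17.
Daylight saving runs 14 February – 17 October; 26 February 2027 is inside that window, so Pelast Republic is at UTC+04:30.
08:00 Pelast Republic − 4h30m = 03:30 UTC.
1 February 2027 is a Monday, so the first Sunday is February 7 and the third is February 21.
1 September 2027 is a Wednesday, so the first Sunday is September 5 and the second is September 12.
At the standard offset (UTC−03:30), 03:30 UTC − 3h30m = 00:00 Iros Canton standard time.
The standard-time date in Iros Canton, 26 February 2027, lies within the daylight-saving period (21 February – 12 September), so Iros Canton is on daylight time, UTC−02:30.
03:30 UTC − 2h30m = 01:00 Iros Canton.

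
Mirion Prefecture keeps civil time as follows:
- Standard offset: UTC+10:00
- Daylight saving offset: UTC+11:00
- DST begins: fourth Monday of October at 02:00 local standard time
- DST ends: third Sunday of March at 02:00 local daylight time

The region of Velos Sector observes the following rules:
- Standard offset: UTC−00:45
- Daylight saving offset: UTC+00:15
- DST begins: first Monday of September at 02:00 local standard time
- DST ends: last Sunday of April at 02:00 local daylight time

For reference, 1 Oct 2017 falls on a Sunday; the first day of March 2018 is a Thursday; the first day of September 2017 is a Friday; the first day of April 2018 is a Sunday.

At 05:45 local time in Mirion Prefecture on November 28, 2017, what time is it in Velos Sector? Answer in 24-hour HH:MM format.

1 October 2017 is a Sunday, so the first Monday is October 2 and the fourth is October 23.
1 March 2018 is a Thursday, so the first Sunday is March 4 and the third is March 18.
November 28, 2017 lies within the daylight-saving period (23 October 2017 – 18 March 2018), so Mirion Prefecture is on daylight time, UTC+11:00.
05:45 Mirion Prefecture − 11h = 18:45 UTC (rolling into the previous day, 27 November 2017).
1 September 2017 is a Friday, so the first Monday is September 4.
1 April 2018 is a Sunday, so Sundays fall on 1, 8, 15, 22, 29; the last is April 29.
At the standard offset (UTC−00:45), 18:45 UTC − 0h45m = 18:00 Velos Sector standard time.
Daylight saving runs 4 September 2017 – 29 April 2018; the standard-time date in Velos Sector, November 27, 2017, is inside that window, so Velos Sector is at UTC+00:15.
18:45 UTC + 0h15m = 19:00 Velos Sector.

19:00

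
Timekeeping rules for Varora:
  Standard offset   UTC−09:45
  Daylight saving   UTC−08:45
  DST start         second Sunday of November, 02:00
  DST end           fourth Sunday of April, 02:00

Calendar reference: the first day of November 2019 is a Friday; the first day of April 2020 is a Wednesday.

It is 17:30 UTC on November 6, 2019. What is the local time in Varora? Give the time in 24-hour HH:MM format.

1 November 2019 is a Friday, so the first Sunday is November 3 and the second is November 10.
1 April 2020 is a Wednesday, so the first Sunday is April 5 and the fourth is April 26.
At the standard offset (UTC−09:45), 17:30 UTC − 9h45m = 07:45 Varora standard time.
Daylight saving runs 10 November 2019 – 26 April 2020; the standard-time date in Varora, November 6, 2019, is outside that window, so Varora is on standard time at UTC−09:45.
17:30 UTC − 9h45m = 07:45 local.

07:45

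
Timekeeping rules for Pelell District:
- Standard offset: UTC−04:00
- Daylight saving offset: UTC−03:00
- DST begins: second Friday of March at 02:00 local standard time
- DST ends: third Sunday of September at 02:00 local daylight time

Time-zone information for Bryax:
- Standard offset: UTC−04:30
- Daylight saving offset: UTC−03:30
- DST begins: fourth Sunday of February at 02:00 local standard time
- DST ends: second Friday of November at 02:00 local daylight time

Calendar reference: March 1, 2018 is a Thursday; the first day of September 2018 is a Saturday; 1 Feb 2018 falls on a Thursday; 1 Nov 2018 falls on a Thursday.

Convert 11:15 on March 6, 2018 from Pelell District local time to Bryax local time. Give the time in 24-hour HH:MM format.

1 March 2018 is a Thursday, so the first Friday is March 2 and the second is March 9.
1 September 2018 is a Saturday, so the first Sunday is September 2 and the third is September 16.
Daylight saving runs 9 March – 16 September; March 6, 2018 is outside that window, so Pelell District is on standard time at UTC−04:00.
11:15 Pelell District + 4h = 15:15 UTC.
1 February 2018 is a Thursday, so the first Sunday is February 4 and the fourth is February 25.
1 November 2018 is a Thursday, so the first Friday is November 2 and the second is November 9.
At the standard offset (UTC−04:30), 15:15 UTC − 4h30m = 10:45 Bryax standard time.
The standard-time date in Bryax, March 6, 2018, falls between 25 February and 9 November, so daylight saving is in effect and Bryax is at UTC−03:30.
15:15 UTC − 3h30m = 11:45 Bryax.

11:45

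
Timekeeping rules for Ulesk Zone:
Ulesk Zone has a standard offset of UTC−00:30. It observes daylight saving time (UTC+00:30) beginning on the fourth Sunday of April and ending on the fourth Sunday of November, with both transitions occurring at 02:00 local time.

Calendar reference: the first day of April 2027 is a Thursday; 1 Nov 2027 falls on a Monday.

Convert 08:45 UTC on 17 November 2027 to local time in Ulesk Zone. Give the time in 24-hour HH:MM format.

09:15

1 April 2027 is a Thursday, so the first Sunday is April 4 and the fourth is April 25.
1 November 2027 is a Monday, so the first Sunday is November 7 and the fourth is November 28.
At the standard offset (UTC−00:30), 08:45 UTC − 0h30m = 08:15 Ulesk Zone standard time.
The standard-time date in Ulesk Zone, 17 November 2027, falls between 25 April and 28 November, so daylight saving is in effect and Ulesk Zone is at UTC+00:30.
08:45 UTC + 0h30m = 09:15 local.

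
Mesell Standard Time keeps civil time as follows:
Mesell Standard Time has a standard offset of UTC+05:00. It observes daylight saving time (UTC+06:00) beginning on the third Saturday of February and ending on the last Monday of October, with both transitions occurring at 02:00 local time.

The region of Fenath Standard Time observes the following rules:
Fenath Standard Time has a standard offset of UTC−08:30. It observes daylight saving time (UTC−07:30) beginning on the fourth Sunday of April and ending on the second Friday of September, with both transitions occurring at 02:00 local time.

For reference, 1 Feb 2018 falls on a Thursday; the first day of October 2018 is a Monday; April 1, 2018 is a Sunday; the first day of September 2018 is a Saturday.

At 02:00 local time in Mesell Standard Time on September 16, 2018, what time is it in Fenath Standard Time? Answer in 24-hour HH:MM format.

1 February 2018 is a Thursday, so the first Saturday is February 3 and the third is February 17.
1 October 2018 is a Monday, so Mondays fall on 1, 8, 15, 22, 29; the last is October 29.
September 16, 2018 lies within the daylight-saving period (17 February – 29 October), so Mesell Standard Time is on daylight time, UTC+06:00.
02:00 Mesell Standard Time − 6h = 20:00 UTC (rolling into the previous day, 15 September 2018).
1 April 2018 is a Sunday, so the first Sunday is April 1 and the fourth is April 22.
1 September 2018 is a Saturday, so the first Friday is September 7 and the second is September 14.
At the standard offset (UTC−08:30), 20:00 UTC − 8h30m = 11:30 Fenath Standard Time standard time.
Daylight saving runs 22 April – 14 September; the standard-time date in Fenath Standard Time, September 15, 2018, is outside that window, so Fenath Standard Time is on standard time at UTC−08:30.
20:00 UTC − 8h30m = 11:30 Fenath Standard Time.

11:30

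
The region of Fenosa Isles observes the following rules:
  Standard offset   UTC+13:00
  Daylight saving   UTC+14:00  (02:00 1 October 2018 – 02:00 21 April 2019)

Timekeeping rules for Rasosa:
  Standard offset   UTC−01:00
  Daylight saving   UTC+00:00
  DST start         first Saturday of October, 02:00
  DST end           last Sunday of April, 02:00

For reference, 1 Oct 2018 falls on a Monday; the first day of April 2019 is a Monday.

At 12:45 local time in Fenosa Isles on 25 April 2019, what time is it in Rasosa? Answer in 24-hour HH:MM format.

25 April 2019 is outside the daylight-saving period (1 October 2018 – 21 April 2019), so Fenosa Isles is on standard time, UTC+13:00.
12:45 Fenosa Isles − 13h = 23:45 UTC (rolling into the previous day, 24 April 2019).
1 October 2018 is a Monday, so the first Saturday is October 6.
1 April 2019 is a Monday, so Sundays fall on 7, 14, 21, 28; the last is April 28.
At the standard offset (UTC−01:00), 23:45 UTC − 1h = 22:45 Rasosa standard time.
Daylight saving runs 6 October 2018 – 28 April 2019; the standard-time date in Rasosa, 24 April 2019, is inside that window, so Rasosa is at UTC+00:00.
23:45 UTC + 0h = 23:45 Rasosa.

23:45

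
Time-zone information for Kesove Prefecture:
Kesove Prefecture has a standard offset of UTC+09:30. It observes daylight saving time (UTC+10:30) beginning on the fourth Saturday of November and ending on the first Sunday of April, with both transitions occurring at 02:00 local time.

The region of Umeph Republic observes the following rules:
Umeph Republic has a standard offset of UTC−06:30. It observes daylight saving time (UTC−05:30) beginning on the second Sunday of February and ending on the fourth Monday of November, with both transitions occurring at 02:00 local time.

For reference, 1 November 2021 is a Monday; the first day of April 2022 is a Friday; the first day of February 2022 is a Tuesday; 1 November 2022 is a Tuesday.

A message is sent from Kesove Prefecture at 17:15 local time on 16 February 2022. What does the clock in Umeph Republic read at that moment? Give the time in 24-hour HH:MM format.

1 November 2021 is a Monday, so the first Saturday is November 6 and the fourth is November 27.
1 April 2022 is a Friday, so the first Sunday is April 3.
16 February 2022 falls between 27 November 2021 and 3 April 2022, so daylight saving is in effect and Kesove Prefecture is at UTC+10:30.
17:15 Kesove Prefecture − 10h30m = 06:45 UTC.
1 February 2022 is a Tuesday, so the first Sunday is February 6 and the second is February 13.
1 November 2022 is a Tuesday, so the first Monday is November 7 and the fourth is November 28.
At the standard offset (UTC−06:30), 06:45 UTC − 6h30m = 00:15 Umeph Republic standard time.
The standard-time date in Umeph Republic, 16 February 2022, falls between 13 February and 28 November, so daylight saving is in effect and Umeph Republic is at UTC−05:30.
06:45 UTC − 5h30m = 01:15 Umeph Republic.

01:15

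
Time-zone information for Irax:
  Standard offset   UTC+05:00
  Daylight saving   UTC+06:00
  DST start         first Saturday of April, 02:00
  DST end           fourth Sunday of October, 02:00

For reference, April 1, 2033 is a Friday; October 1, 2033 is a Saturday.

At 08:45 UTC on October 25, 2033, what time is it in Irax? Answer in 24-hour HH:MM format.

13:45

1 April 2033 is a Friday, so the first Saturday is April 2.
1 October 2033 is a Saturday, so the first Sunday is October 2 and the fourth is October 23.
At the standard offset (UTC+05:00), 08:45 UTC + 5h = 13:45 Irax standard time.
The standard-time date in Irax, October 25, 2033, is outside the daylight-saving period (2 April – 23 October), so Irax is on standard time, UTC+05:00.
08:45 UTC + 5h = 13:45 local.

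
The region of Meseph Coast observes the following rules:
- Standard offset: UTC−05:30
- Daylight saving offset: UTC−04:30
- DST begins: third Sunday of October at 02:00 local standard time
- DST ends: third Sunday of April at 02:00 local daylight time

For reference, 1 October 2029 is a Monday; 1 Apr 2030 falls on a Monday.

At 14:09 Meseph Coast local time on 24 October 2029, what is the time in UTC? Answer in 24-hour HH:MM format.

1 October 2029 is a Monday, so the first Sunday is October 7 and the third is October 21.
1 April 2030 is a Monday, so the first Sunday is April 7 and the third is April 21.
Daylight saving runs 21 October 2029 – 21 April 2030; 24 October 2029 is inside that window, so Meseph Coast is at UTC−04:30.
14:09 local + 4h30m = 18:39 UTC.

18:39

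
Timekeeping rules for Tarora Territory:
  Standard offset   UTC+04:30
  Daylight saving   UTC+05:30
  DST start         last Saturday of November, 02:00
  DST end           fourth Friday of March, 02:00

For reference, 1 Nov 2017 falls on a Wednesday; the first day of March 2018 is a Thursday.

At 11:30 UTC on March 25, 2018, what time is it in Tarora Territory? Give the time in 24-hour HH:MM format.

16:00

1 November 2017 is a Wednesday, so Saturdays fall on 4, 11, 18, 25; the last is November 25.
1 March 2018 is a Thursday, so the first Friday is March 2 and the fourth is March 23.
At the standard offset (UTC+04:30), 11:30 UTC + 4h30m = 16:00 Tarora Territory standard time.
The standard-time date in Tarora Territory, March 25, 2018, is outside the daylight-saving period (25 November 2017 – 23 March 2018), so Tarora Territory is on standard time, UTC+04:30.
11:30 UTC + 4h30m = 16:00 local.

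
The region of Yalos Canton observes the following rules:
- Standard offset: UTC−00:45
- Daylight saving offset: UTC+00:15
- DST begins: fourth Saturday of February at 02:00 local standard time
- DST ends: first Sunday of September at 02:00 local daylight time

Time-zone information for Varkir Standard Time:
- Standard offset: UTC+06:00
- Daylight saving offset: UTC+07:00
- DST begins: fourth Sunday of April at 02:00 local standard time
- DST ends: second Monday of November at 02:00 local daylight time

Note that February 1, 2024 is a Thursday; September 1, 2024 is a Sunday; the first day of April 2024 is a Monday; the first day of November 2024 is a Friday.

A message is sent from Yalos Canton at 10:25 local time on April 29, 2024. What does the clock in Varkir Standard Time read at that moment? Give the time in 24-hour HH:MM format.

17:10

1 February 2024 is a Thursday, so the first Saturday is February 3 and the fourth is February 24.
1 September 2024 is a Sunday, so the first Sunday is September 1.
April 29, 2024 lies within the daylight-saving period (24 February – 1 September), so Yalos Canton is on daylight time, UTC+00:15.
10:25 Yalos Canton − 0h15m = 10:10 UTC.
1 April 2024 is a Monday, so the first Sunday is April 7 and the fourth is April 28.
1 November 2024 is a Friday, so the first Monday is November 4 and the second is November 11.
At the standard offset (UTC+06:00), 10:10 UTC + 6h = 16:10 Varkir Standard Time standard time.
Daylight saving runs 28 April – 11 November; the standard-time date in Varkir Standard Time, April 29, 2024, is inside that window, so Varkir Standard Time is at UTC+07:00.
10:10 UTC + 7h = 17:10 Varkir Standard Time.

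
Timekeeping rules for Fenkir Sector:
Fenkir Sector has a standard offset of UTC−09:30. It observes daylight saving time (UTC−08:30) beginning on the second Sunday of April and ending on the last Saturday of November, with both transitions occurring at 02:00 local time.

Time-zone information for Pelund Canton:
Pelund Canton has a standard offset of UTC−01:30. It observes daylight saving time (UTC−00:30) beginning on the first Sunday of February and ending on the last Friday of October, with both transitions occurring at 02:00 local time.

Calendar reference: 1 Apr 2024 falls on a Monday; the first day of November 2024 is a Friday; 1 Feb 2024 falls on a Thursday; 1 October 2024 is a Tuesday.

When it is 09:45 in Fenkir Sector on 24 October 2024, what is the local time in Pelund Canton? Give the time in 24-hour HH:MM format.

17:45

1 April 2024 is a Monday, so the first Sunday is April 7 and the second is April 14.
1 November 2024 is a Friday, so Saturdays fall on 2, 9, 16, 23, 30; the last is November 30.
Daylight saving runs 14 April – 30 November; 24 October 2024 is inside that window, so Fenkir Sector is at UTC−08:30.
09:45 Fenkir Sector + 8h30m = 18:15 UTC.
1 February 2024 is a Thursday, so the first Sunday is February 4.
1 October 2024 is a Tuesday, so Fridays fall on 4, 11, 18, 25; the last is October 25.
At the standard offset (UTC−01:30), 18:15 UTC − 1h30m = 16:45 Pelund Canton standard time.
The standard-time date in Pelund Canton, 24 October 2024, falls between 4 February and 25 October, so daylight saving is in effect and Pelund Canton is at UTC−00:30.
18:15 UTC − 0h30m = 17:45 Pelund Canton.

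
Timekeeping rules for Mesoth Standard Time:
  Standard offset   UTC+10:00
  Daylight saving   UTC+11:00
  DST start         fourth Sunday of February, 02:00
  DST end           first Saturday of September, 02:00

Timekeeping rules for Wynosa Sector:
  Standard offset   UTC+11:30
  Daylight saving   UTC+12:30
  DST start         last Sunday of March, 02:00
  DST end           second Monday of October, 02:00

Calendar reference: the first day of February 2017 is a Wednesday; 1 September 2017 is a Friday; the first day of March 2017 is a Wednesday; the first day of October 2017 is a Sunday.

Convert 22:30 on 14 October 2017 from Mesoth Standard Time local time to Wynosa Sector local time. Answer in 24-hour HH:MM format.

1 February 2017 is a Wednesday, so the first Sunday is February 5 and the fourth is February 26.
1 September 2017 is a Friday, so the first Saturday is September 2.
Daylight saving runs 26 February – 2 September; 14 October 2017 is outside that window, so Mesoth Standard Time is on standard time at UTC+10:00.
22:30 Mesoth Standard Time − 10h = 12:30 UTC.
1 March 2017 is a Wednesday, so Sundays fall on 5, 12, 19, 26; the last is March 26.
1 October 2017 is a Sunday, so the first Monday is October 2 and the second is October 9.
At the standard offset (UTC+11:30), 12:30 UTC + 11h30m = 00:00 Wynosa Sector standard time (rolling into the next day, 15 October 2017).
The standard-time date in Wynosa Sector, 15 October 2017, does not fall between 26 March and 9 October, so daylight saving is not in effect and Wynosa Sector is at UTC+11:30.
12:30 UTC + 11h30m = 00:00 Wynosa Sector (rolling into the next day, 15 October 2017).

00:00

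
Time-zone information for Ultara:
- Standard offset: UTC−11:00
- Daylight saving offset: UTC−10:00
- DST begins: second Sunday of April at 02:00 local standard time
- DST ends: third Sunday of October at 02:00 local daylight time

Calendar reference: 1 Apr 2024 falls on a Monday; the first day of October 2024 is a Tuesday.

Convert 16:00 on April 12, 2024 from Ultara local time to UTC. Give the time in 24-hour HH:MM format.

03:00

1 April 2024 is a Monday, so the first Sunday is April 7 and the second is April 14.
1 October 2024 is a Tuesday, so the first Sunday is October 6 and the third is October 20.
April 12, 2024 does not fall between 14 April and 20 October, so daylight saving is not in effect and Ultara is at UTC−11:00.
16:00 local + 11h = 03:00 UTC (rolling into the next day, 13 April 2024).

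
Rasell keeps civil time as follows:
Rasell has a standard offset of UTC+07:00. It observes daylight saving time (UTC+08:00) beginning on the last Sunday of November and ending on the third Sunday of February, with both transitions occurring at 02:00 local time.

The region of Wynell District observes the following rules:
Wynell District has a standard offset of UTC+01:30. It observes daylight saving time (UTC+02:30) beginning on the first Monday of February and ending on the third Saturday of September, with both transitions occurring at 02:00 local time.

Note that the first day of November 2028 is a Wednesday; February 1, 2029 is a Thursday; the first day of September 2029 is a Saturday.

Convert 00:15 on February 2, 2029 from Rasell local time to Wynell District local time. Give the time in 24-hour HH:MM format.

17:45

1 November 2028 is a Wednesday, so Sundays fall on 5, 12, 19, 26; the last is November 26.
1 February 2029 is a Thursday, so the first Sunday is February 4 and the third is February 18.
February 2, 2029 falls between 26 November 2028 and 18 February 2029, so daylight saving is in effect and Rasell is at UTC+08:00.
00:15 Rasell − 8h = 16:15 UTC (rolling into the previous day, 1 February 2029).
1 February 2029 is a Thursday, so the first Monday is February 5.
1 September 2029 is a Saturday, so the first Saturday is September 1 and the third is September 15.
At the standard offset (UTC+01:30), 16:15 UTC + 1h30m = 17:45 Wynell District standard time.
Daylight saving runs 5 February – 15 September; the standard-time date in Wynell District, February 1, 2029, is outside that window, so Wynell District is on standard time at UTC+01:30.
16:15 UTC + 1h30m = 17:45 Wynell District.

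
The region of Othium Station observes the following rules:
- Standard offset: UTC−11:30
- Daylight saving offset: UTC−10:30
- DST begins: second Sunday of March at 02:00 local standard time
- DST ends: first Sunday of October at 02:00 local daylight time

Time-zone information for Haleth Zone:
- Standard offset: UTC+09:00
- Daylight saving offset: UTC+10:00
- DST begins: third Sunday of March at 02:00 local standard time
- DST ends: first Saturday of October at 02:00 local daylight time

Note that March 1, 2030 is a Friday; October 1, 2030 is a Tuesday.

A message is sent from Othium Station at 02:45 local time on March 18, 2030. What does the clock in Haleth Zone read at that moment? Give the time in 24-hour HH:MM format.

23:15

1 March 2030 is a Friday, so the first Sunday is March 3 and the second is March 10.
1 October 2030 is a Tuesday, so the first Sunday is October 6.
Daylight saving runs 10 March – 6 October; March 18, 2030 is inside that window, so Othium Station is at UTC−10:30.
02:45 Othium Station + 10h30m = 13:15 UTC.
1 March 2030 is a Friday, so the first Sunday is March 3 and the third is March 17.
1 October 2030 is a Tuesday, so the first Saturday is October 5.
At the standard offset (UTC+09:00), 13:15 UTC + 9h = 22:15 Haleth Zone standard time.
The standard-time date in Haleth Zone, March 18, 2030, falls between 17 March and 5 October, so daylight saving is in effect and Haleth Zone is at UTC+10:00.
13:15 UTC + 10h = 23:15 Haleth Zone.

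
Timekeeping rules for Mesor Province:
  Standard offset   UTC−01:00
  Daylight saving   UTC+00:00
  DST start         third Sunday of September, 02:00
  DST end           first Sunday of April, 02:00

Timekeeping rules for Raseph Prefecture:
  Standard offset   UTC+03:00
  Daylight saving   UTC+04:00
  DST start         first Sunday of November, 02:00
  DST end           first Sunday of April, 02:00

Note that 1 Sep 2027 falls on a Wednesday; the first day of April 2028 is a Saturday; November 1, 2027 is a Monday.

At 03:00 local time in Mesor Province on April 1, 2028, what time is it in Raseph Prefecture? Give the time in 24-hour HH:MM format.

1 September 2027 is a Wednesday, so the first Sunday is September 5 and the third is September 19.
1 April 2028 is a Saturday, so the first Sunday is April 2.
April 1, 2028 falls between 19 September 2027 and 2 April 2028, so daylight saving is in effect and Mesor Province is at UTC+00:00.
03:00 Mesor Province − 0h = 03:00 UTC.
1 November 2027 is a Monday, so the first Sunday is November 7.
1 April 2028 is a Saturday, so the first Sunday is April 2.
At the standard offset (UTC+03:00), 03:00 UTC + 3h = 06:00 Raseph Prefecture standard time.
The standard-time date in Raseph Prefecture, April 1, 2028, falls between 7 November 2027 and 2 April 2028, so daylight saving is in effect and Raseph Prefecture is at UTC+04:00.
03:00 UTC + 4h = 07:00 Raseph Prefecture.

07:00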